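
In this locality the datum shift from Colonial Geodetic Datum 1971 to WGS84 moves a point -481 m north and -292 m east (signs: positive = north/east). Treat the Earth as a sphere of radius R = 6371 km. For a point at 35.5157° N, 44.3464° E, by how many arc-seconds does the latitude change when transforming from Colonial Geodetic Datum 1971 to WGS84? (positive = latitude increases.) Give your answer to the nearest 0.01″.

On a sphere of radius R, 1 rad of latitude = R, so Δφ = ΔN / R = -481.0 / 6371000 = -7.5498e-05 rad = -15.573″.

Δφ = -15.57″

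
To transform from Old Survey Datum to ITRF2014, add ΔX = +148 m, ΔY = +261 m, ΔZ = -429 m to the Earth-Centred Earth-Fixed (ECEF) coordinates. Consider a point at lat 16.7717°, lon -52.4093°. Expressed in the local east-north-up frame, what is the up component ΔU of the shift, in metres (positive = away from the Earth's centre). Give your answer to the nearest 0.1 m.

ΔU = -235.4 m

At φ = 16.7717°, λ = -52.4093°: sin φ = 0.288559, cos φ = 0.957462, sin λ = -0.792389, cos λ = 0.610017.
ΔU = cos φ cos λ·ΔX + cos φ sin λ·ΔY + sin φ·ΔZ = (0.957462)(0.610017)(148) + (0.957462)(-0.792389)(261) + (0.288559)(-429) = -235.37 m.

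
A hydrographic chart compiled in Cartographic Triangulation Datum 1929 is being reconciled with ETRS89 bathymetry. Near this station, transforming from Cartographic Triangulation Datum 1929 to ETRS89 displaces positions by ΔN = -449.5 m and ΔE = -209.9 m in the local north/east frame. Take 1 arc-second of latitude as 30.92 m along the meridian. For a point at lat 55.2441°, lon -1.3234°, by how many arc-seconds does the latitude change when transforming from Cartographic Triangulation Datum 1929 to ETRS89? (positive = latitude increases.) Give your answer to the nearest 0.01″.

1″ of latitude = 30.92 m, so Δφ = -449.5 / 30.92 = -14.538″.

Δφ = -14.54″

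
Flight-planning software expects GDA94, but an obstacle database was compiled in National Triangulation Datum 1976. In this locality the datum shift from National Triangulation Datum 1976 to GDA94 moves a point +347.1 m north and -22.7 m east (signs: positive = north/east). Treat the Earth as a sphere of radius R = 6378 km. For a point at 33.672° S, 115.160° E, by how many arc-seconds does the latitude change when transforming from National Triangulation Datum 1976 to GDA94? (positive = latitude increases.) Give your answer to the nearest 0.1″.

On a sphere of radius R, 1 rad of latitude = R, so Δφ = ΔN / R = 347.1 / 6378000 = 5.4421e-05 rad = 11.225″.

Δφ = 11.2″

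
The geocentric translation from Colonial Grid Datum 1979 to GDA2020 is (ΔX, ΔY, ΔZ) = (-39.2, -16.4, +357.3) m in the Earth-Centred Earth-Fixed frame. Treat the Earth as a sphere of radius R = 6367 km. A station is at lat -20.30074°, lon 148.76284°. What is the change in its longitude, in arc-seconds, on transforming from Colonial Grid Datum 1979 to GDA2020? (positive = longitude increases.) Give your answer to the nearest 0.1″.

Δλ = 1.2″

sin φ = -0.346948, cos φ = 0.937884, sin λ = 0.518582, cos λ = -0.855028.
East component: ΔE = −sin λ·ΔX + cos λ·ΔY = −(0.518582)(-39.2) + (-0.855028)(-16.4) = 34.35 m.
1° of latitude spans πR/180 = 111125 m; at latitude φ, 1° of longitude spans that × cos φ = 104222.5 m, so Δλ = 34.35 / 104222.5 × 3600 = 1.187″.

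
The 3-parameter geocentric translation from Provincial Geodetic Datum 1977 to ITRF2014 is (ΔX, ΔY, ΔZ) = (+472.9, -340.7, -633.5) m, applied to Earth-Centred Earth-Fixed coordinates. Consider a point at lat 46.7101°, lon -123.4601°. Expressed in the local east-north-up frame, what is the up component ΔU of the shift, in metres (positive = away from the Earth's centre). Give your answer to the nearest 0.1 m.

ΔU = -445.0 m

At φ = 46.7101°, λ = -123.4601°: sin φ = 0.727894, cos φ = 0.685690, sin λ = -0.834270, cos λ = -0.551356.
ΔU = cos φ cos λ·ΔX + cos φ sin λ·ΔY + sin φ·ΔZ = (0.685690)(-0.551356)(472.9) + (0.685690)(-0.834270)(-340.7) + (0.727894)(-633.5) = -445.01 m.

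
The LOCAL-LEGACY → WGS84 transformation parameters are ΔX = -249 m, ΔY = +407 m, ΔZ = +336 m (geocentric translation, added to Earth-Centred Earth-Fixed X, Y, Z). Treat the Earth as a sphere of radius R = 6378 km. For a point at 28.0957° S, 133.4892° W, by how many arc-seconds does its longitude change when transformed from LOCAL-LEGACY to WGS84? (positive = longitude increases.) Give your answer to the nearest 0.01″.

Δλ = -16.89″

sin φ = -0.470946, cos φ = 0.882162, sin λ = -0.725504, cos λ = -0.688218.
East component: ΔE = −sin λ·ΔX + cos λ·ΔY = −(-0.725504)(-249) + (-0.688218)(407) = -460.76 m.
1° of latitude spans πR/180 = 111317 m; at latitude φ, 1° of longitude spans that × cos φ = 98199.7 m, so Δλ = -460.76 / 98199.7 × 3600 = -16.891″.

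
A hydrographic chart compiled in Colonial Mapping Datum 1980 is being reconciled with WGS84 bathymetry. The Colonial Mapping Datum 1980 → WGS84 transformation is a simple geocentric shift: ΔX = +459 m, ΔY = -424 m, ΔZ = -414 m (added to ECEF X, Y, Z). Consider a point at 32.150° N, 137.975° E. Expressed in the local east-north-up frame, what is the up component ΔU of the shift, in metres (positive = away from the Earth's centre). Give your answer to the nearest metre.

ΔU = -749 m

At φ = 32.150°, λ = 137.975°: sin φ = 0.532138, cos φ = 0.846658, sin λ = 0.669455, cos λ = -0.742853.
ΔU = cos φ cos λ·ΔX + cos φ sin λ·ΔY + sin φ·ΔZ = (0.846658)(-0.742853)(459) + (0.846658)(0.669455)(-424) + (0.532138)(-414) = -749.31 m.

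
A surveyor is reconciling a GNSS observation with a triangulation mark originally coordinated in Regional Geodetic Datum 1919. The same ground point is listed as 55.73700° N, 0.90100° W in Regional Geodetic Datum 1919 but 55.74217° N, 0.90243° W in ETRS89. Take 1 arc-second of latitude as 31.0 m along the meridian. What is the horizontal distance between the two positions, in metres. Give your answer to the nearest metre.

Δφ = 55.74217° − 55.73700° = +0.00517°; Δλ = -0.90243° − -0.90100° = -0.00143°.
1° of latitude = 3600 × 31.00 = 111600 m.
ΔN = Δφ × 111600 = 577.0 m; ΔE = Δλ × 111600 × cos(55.73700°) = -0.00143 × 111600 × 0.562992 = -89.8 m.
Distance = √(ΔE² + ΔN²) = √((-89.8)² + 577.0²) = 583.9 m.

584 m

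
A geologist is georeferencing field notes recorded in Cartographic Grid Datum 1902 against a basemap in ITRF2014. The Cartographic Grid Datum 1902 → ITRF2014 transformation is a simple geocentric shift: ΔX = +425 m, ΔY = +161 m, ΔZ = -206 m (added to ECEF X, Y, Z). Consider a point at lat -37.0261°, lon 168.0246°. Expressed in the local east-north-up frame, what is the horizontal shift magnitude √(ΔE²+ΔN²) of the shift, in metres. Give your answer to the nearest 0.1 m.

At φ = -37.0261°, λ = 168.0246°: sin φ = -0.602179, cos φ = 0.798361, sin λ = 0.207492, cos λ = -0.978237.
ΔE = −sin λ·ΔX + cos λ·ΔY = −(0.207492)·(425) + (-0.978237)·(161) = -245.68 m.
ΔN = −sin φ cos λ·ΔX − sin φ sin λ·ΔY + cos φ·ΔZ = −(-0.602179)(-0.978237)(425) − (-0.602179)(0.207492)(161) + (0.798361)(-206) = -394.70 m.
Horizontal magnitude = √(ΔE² + ΔN²) = √((-245.68)² + (-394.70)²) = 464.92 m.

464.9 m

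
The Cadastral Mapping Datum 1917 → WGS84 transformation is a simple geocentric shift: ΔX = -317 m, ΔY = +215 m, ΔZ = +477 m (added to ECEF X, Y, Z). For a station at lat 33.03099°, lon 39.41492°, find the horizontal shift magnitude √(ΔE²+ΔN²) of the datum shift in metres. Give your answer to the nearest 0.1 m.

587.9 m

At φ = 33.03099°, λ = 39.41492°: sin φ = 0.545093, cos φ = 0.838376, sin λ = 0.634932, cos λ = 0.772568.
ΔE = −sin λ·ΔX + cos λ·ΔY = −(0.634932)·(-317) + (0.772568)·(215) = 367.38 m.
ΔN = −sin φ cos λ·ΔX − sin φ sin λ·ΔY + cos φ·ΔZ = −(0.545093)(0.772568)(-317) − (0.545093)(0.634932)(215) + (0.838376)(477) = 458.99 m.
Horizontal magnitude = √(ΔE² + ΔN²) = √(367.38² + 458.99²) = 587.91 m.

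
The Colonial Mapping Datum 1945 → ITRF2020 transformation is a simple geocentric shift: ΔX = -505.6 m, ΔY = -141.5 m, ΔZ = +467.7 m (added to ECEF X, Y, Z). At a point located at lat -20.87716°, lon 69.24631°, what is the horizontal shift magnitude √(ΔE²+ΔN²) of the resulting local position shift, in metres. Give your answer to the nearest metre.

534 m

The local east axis at (φ, λ) is (−sin λ, cos λ, 0), so ΔE = −sin(69.24631°)·(-505.6) + cos(69.24631°)·(-141.5) = 422.65 m.
The local north axis is (−sin φ cos λ, −sin φ sin λ, cos φ), giving ΔN = -63.846 − 47.154 + 436.994 = 325.99 m.
Horizontal magnitude = √(ΔE² + ΔN²) = √(422.65² + 325.99²) = 533.77 m.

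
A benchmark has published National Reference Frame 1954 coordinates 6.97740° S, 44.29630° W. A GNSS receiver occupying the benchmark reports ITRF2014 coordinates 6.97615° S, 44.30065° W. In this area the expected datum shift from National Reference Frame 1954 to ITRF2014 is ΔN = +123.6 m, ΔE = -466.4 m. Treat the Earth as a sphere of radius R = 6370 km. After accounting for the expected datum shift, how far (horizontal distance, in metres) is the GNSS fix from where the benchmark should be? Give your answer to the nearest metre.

21 m

Observed coordinate differences: Δφ = +0.00125°, Δλ = -0.00435°.
Converting to metres (1° lat = 111177 m, cos φ = 0.992594): observed ΔN = 139.0 m, observed ΔE = -480.0 m.
Subtracting the expected shift leaves a residual of 139.0 − (123.6) = 15.4 m north and -480.0 − (-466.4) = -13.6 m east.
Residual distance = √(15.4² + (-13.6)²) = 20.6 m.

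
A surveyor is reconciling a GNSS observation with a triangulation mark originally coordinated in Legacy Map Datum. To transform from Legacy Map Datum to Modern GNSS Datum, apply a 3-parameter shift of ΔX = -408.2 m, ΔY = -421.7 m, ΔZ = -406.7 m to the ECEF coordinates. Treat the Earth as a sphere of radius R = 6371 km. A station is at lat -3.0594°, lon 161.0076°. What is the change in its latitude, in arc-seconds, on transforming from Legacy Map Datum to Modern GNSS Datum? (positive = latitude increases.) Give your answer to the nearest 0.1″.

sin φ = -0.053371, cos φ = 0.998575, sin λ = 0.325443, cos λ = -0.945562.
North component: ΔN = −sin φ cos λ·ΔX − sin φ sin λ·ΔY + cos φ·ΔZ = −(-0.053371)(-0.945562)(-408.2) − (-0.053371)(0.325443)(-421.7) + (0.998575)(-406.7) = -392.84 m.
1° of latitude spans πR/180 = 111195 m, so Δφ = -392.84 / 111195 × 3600 = -12.719″.

Δφ = -12.7″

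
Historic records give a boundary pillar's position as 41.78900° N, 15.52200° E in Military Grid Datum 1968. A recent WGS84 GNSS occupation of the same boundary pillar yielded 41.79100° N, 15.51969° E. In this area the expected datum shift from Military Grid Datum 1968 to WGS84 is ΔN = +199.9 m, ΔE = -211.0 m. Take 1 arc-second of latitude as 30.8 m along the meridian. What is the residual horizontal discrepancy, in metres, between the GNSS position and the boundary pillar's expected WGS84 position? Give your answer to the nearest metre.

30 m

Observed coordinate differences: Δφ = +0.00200°, Δλ = -0.00231°.
Converting to metres (1° lat = 110880 m, cos φ = 0.745604): observed ΔN = 221.8 m, observed ΔE = -191.0 m.
Subtracting the expected shift leaves a residual of 221.8 − (199.9) = 21.9 m north and -191.0 − (-211.0) = 20.0 m east.
Residual distance = √(21.9² + 20.0²) = 29.6 m.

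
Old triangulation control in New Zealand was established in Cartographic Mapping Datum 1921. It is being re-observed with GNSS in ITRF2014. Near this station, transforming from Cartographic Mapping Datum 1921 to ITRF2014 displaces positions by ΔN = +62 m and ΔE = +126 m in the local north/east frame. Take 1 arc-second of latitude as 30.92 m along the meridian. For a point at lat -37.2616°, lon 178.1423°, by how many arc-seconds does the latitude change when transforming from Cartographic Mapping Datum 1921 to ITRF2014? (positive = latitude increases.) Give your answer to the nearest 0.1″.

Δφ = 2.0″

1″ of latitude = 30.92 m, so Δφ = 62.0 / 30.92 = 2.005″.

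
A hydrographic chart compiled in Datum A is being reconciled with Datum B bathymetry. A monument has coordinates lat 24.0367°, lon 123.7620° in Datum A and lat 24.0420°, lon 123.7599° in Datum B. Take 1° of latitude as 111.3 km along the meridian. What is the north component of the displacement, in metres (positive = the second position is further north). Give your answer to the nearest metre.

Δφ = 24.0420° − 24.0367° = +0.0053°; Δλ = 123.7599° − 123.7620° = -0.0021°.
ΔN = Δφ × 111300 = 589.9 m; ΔE = Δλ × 111300 × cos(24.0367°) = -0.0021 × 111300 × 0.913285 = -213.5 m.

ΔN = 590 m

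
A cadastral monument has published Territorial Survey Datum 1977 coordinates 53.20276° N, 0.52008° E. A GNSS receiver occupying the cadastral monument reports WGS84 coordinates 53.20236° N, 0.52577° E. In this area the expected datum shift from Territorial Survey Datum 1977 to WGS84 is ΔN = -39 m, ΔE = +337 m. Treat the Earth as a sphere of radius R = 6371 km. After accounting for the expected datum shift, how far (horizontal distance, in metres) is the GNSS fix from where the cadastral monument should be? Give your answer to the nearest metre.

Observed coordinate differences: Δφ = -0.00040°, Δλ = +0.00569°.
Converting to metres (1° lat = 111195 m, cos φ = 0.598985): observed ΔN = -44.5 m, observed ΔE = 379.0 m.
Subtracting the expected shift leaves a residual of -44.5 − (-39) = -5.5 m north and 379.0 − (337) = 42.0 m east.
Residual distance = √((-5.5)² + 42.0²) = 42.3 m.

42 m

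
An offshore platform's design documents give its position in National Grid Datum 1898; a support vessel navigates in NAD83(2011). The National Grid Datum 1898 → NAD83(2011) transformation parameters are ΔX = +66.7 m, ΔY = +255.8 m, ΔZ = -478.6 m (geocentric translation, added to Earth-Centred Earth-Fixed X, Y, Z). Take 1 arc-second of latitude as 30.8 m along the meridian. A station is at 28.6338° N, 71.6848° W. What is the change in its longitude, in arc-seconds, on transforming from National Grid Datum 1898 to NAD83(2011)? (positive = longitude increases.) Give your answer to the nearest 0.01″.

Δλ = 5.32″

sin φ = 0.479210, cos φ = 0.877700, sin λ = -0.949342, cos λ = 0.314244.
East component: ΔE = −sin λ·ΔX + cos λ·ΔY = −(-0.949342)(66.7) + (0.314244)(255.8) = 143.70 m.
1° of latitude spans 3600 × 30.80 = 110880 m; at latitude φ, 1° of longitude spans that × cos φ = 97319.4 m, so Δλ = 143.70 / 97319.4 × 3600 = 5.316″.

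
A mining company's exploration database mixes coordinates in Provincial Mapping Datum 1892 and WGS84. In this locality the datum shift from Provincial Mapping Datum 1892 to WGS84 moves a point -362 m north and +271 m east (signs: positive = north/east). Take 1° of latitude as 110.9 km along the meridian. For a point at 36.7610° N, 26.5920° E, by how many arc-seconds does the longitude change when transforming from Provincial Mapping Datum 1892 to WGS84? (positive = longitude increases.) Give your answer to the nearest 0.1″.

Δλ = 11.0″

At latitude 36.7610°, cos φ = 0.801139.
1° of longitude at this latitude = 110.9 × cos φ = 88.85 km, so Δλ = 271.0 / 88846.3 = 0.0030502° = 10.981″.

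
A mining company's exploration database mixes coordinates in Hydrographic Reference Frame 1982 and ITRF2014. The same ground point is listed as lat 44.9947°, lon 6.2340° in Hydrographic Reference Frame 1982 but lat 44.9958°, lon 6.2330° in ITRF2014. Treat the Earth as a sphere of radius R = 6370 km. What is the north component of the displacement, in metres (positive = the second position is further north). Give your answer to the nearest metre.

ΔN = 122 m

Δφ = 44.9958° − 44.9947° = +0.0011°; Δλ = 6.2330° − 6.2340° = -0.0010°.
1° along a meridian = πR/180 = 111177 m.
ΔN = Δφ × 111177 = 122.3 m; ΔE = Δλ × 111177 × cos(44.9947°) = -0.0010 × 111177 × 0.707172 = -78.6 m.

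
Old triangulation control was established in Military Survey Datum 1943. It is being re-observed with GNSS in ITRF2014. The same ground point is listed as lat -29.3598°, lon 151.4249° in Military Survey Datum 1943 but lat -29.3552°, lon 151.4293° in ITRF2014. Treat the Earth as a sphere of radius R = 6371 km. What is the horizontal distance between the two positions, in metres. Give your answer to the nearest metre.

Δφ = -29.3552° − -29.3598° = +0.0046°; Δλ = 151.4293° − 151.4249° = +0.0044°.
1° along a meridian = πR/180 = 111195 m.
ΔN = Δφ × 111195 = 511.5 m; ΔE = Δλ × 111195 × cos(-29.3598°) = +0.0044 × 111195 × 0.871558 = 426.4 m.
Distance = √(ΔE² + ΔN²) = √(426.4² + 511.5²) = 665.9 m.

666 m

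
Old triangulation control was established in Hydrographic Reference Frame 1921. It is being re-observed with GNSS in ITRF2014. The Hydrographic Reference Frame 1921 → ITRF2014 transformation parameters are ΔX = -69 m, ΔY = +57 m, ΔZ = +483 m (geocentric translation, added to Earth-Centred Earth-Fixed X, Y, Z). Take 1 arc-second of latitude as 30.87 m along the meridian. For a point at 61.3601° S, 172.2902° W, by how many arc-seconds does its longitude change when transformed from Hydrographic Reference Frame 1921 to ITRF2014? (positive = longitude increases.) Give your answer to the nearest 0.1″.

sin φ = -0.877649, cos φ = 0.479303, sin λ = -0.134156, cos λ = -0.990960.
East component: ΔE = −sin λ·ΔX + cos λ·ΔY = −(-0.134156)(-69) + (-0.990960)(57) = -65.74 m.
1° of latitude spans 3600 × 30.87 = 111132 m; at latitude φ, 1° of longitude spans that × cos φ = 53265.9 m, so Δλ = -65.74 / 53265.9 × 3600 = -4.443″.

Δλ = -4.4″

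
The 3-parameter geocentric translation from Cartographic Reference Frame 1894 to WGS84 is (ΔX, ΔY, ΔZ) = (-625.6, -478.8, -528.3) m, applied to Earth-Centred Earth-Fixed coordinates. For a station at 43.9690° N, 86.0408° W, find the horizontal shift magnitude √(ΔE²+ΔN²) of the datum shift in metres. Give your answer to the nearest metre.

947 m

At φ = 43.9690°, λ = -86.0408°: sin φ = 0.694269, cos φ = 0.719716, sin λ = -0.997613, cos λ = 0.069046.
ΔE = −sin λ·ΔX + cos λ·ΔY = −(-0.997613)·(-625.6) + (0.069046)·(-478.8) = -657.17 m.
ΔN = −sin φ cos λ·ΔX − sin φ sin λ·ΔY + cos φ·ΔZ = −(0.694269)(0.069046)(-625.6) − (0.694269)(-0.997613)(-478.8) + (0.719716)(-528.3) = -681.86 m.
Horizontal magnitude = √(ΔE² + ΔN²) = √((-657.17)² + (-681.86)²) = 947.00 m.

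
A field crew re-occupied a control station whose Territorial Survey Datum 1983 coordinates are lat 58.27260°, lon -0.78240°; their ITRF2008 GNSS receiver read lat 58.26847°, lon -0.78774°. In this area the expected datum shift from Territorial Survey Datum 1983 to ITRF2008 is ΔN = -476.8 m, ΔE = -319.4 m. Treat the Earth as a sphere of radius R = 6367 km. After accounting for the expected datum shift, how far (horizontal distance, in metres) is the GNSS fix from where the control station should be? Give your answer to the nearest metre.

19 m

Observed coordinate differences: Δφ = -0.00413°, Δλ = -0.00534°.
Converting to metres (1° lat = 111125 m, cos φ = 0.525878): observed ΔN = -458.9 m, observed ΔE = -312.1 m.
Subtracting the expected shift leaves a residual of -458.9 − (-476.8) = 17.9 m north and -312.1 − (-319.4) = 7.3 m east.
Residual distance = √(17.9² + 7.3²) = 19.3 m.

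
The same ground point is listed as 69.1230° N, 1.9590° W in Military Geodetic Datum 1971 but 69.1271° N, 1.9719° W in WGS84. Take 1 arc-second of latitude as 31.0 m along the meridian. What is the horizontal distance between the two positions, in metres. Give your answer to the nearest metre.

Δφ = 69.1271° − 69.1230° = +0.0041°; Δλ = -1.9719° − -1.9590° = -0.0129°.
1° of latitude = 3600 × 31.00 = 111600 m.
ΔN = Δφ × 111600 = 457.6 m; ΔE = Δλ × 111600 × cos(69.1230°) = -0.0129 × 111600 × 0.356363 = -513.0 m.
Distance = √(ΔE² + ΔN²) = √((-513.0)² + 457.6²) = 687.4 m.

687 m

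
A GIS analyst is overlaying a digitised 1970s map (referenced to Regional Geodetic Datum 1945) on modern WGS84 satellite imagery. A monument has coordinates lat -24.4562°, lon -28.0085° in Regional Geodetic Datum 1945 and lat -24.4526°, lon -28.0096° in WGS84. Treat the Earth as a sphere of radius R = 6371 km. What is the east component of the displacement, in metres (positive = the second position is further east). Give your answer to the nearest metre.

Δφ = -24.4526° − -24.4562° = +0.0036°; Δλ = -28.0096° − -28.0085° = -0.0011°.
1° along a meridian = πR/180 = 111195 m.
ΔN = Δφ × 111195 = 400.3 m; ΔE = Δλ × 111195 × cos(-24.4562°) = -0.0011 × 111195 × 0.910278 = -111.3 m.

ΔE = -111 m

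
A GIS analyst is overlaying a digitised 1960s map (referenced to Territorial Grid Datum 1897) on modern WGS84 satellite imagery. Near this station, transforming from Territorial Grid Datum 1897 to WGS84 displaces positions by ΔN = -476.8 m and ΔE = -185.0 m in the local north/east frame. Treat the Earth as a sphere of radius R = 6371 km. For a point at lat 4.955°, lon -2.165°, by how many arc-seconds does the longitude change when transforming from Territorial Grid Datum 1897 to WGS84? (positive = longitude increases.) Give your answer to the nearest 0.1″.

At latitude 4.955°, cos φ = 0.996263.
One radian of longitude at latitude φ spans R cos φ, so Δλ = ΔE / (R cos φ) = -185.0 / (6371000 × 0.996263) = -2.9147e-05 rad = -6.012″.

Δλ = -6.0″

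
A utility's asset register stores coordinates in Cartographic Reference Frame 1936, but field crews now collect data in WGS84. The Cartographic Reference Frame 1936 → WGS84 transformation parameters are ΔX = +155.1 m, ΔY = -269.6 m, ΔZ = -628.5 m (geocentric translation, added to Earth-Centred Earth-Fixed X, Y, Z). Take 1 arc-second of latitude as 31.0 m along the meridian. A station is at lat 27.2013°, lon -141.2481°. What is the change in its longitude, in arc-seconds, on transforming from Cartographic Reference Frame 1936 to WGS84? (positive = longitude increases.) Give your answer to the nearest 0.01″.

Δλ = 11.15″

sin φ = 0.457118, cos φ = 0.889406, sin λ = -0.625949, cos λ = -0.779864.
East component: ΔE = −sin λ·ΔX + cos λ·ΔY = −(-0.625949)(155.1) + (-0.779864)(-269.6) = 307.34 m.
1° of latitude spans 3600 × 31.00 = 111600 m; at latitude φ, 1° of longitude spans that × cos φ = 99257.7 m, so Δλ = 307.34 / 99257.7 × 3600 = 11.147″.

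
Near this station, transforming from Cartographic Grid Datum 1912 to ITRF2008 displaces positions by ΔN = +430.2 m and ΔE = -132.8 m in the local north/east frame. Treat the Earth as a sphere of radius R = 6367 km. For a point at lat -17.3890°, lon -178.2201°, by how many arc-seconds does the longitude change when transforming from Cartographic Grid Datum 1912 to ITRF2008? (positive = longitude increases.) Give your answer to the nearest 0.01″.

Δλ = -4.51″

At latitude -17.3890°, cos φ = 0.954298.
One radian of longitude at latitude φ spans R cos φ, so Δλ = ΔE / (R cos φ) = -132.8 / (6367000 × 0.954298) = -2.1856e-05 rad = -4.508″.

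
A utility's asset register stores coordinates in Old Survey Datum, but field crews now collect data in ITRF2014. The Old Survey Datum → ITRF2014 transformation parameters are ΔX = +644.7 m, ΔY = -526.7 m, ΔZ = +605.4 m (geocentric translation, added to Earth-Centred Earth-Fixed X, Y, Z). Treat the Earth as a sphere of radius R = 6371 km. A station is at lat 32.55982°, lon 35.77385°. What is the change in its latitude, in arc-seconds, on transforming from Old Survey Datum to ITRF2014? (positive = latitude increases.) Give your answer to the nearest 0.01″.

sin φ = 0.538180, cos φ = 0.842830, sin λ = 0.584587, cos λ = 0.811331.
North component: ΔN = −sin φ cos λ·ΔX − sin φ sin λ·ΔY + cos φ·ΔZ = −(0.538180)(0.811331)(644.7) − (0.538180)(0.584587)(-526.7) + (0.842830)(605.4) = 394.45 m.
1° of latitude spans πR/180 = 111195 m, so Δφ = 394.45 / 111195 × 3600 = 12.771″.

Δφ = 12.77″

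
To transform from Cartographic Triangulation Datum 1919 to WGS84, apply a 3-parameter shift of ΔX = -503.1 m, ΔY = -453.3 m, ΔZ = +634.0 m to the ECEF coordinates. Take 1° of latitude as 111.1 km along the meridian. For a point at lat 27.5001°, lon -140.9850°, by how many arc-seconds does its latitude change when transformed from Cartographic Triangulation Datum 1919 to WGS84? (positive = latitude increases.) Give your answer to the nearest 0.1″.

sin φ = 0.461750, cos φ = 0.887010, sin λ = -0.629524, cos λ = -0.776981.
North component: ΔN = −sin φ cos λ·ΔX − sin φ sin λ·ΔY + cos φ·ΔZ = −(0.461750)(-0.776981)(-503.1) − (0.461750)(-0.629524)(-453.3) + (0.887010)(634.0) = 250.10 m.
1° of latitude spans 111100 m, so Δφ = 250.10 / 111100 × 3600 = 8.104″.

Δφ = 8.1″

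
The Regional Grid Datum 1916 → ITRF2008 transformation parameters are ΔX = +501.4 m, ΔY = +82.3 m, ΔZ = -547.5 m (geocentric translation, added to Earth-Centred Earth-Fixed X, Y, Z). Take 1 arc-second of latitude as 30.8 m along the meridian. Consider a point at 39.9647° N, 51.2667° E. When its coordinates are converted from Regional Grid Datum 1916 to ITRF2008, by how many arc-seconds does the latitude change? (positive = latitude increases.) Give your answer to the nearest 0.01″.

sin φ = 0.642316, cos φ = 0.766440, sin λ = 0.780067, cos λ = 0.625696.
North component: ΔN = −sin φ cos λ·ΔX − sin φ sin λ·ΔY + cos φ·ΔZ = −(0.642316)(0.625696)(501.4) − (0.642316)(0.780067)(82.3) + (0.766440)(-547.5) = -662.37 m.
1° of latitude spans 3600 × 30.80 = 110880 m, so Δφ = -662.37 / 110880 × 3600 = -21.506″.

Δφ = -21.51″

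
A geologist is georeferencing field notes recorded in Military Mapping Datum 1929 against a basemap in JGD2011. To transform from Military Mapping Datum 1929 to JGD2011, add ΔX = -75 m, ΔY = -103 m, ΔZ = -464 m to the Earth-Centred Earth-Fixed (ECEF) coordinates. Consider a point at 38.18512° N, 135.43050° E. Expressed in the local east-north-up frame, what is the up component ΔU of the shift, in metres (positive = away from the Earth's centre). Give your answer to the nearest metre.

ΔU = -302 m

At φ = 38.18512°, λ = 135.43050°: sin φ = 0.618204, cos φ = 0.786017, sin λ = 0.701774, cos λ = -0.712400.
ΔU = cos φ cos λ·ΔX + cos φ sin λ·ΔY + sin φ·ΔZ = (0.786017)(-0.712400)(-75) + (0.786017)(0.701774)(-103) + (0.618204)(-464) = -301.67 m.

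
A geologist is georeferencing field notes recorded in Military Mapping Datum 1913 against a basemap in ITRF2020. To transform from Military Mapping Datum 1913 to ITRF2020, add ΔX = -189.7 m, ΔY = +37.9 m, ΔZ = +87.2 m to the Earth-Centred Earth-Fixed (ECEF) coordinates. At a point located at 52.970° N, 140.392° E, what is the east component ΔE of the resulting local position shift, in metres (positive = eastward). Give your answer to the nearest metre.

ΔE = 92 m

At φ = 52.970°, λ = 140.392°: sin φ = 0.798320, cos φ = 0.602233, sin λ = 0.637532, cos λ = -0.770424.
ΔE = −sin λ·ΔX + cos λ·ΔY = −(0.637532)·(-189.7) + (-0.770424)·(37.9) = 91.74 m.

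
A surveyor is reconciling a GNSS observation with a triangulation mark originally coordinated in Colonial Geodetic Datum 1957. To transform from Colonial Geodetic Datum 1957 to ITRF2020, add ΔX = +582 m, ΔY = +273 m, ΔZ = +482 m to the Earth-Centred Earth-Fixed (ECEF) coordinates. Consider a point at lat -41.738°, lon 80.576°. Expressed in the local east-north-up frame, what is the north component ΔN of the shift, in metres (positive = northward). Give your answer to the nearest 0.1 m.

ΔN = 602.4 m

The local north axis is (−sin φ cos λ, −sin φ sin λ, cos φ), giving ΔN = 63.441 + 179.290 + 359.667 = 602.40 m.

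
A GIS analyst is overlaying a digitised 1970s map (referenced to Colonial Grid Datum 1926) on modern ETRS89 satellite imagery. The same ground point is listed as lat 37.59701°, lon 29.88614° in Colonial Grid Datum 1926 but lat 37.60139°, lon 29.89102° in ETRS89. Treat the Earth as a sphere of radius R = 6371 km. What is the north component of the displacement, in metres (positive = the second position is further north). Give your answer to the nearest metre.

Δφ = 37.60139° − 37.59701° = +0.00438°; Δλ = 29.89102° − 29.88614° = +0.00488°.
1° along a meridian = πR/180 = 111195 m.
ΔN = Δφ × 111195 = 487.0 m; ΔE = Δλ × 111195 × cos(37.59701°) = +0.00488 × 111195 × 0.792321 = 429.9 m.

ΔN = 487 m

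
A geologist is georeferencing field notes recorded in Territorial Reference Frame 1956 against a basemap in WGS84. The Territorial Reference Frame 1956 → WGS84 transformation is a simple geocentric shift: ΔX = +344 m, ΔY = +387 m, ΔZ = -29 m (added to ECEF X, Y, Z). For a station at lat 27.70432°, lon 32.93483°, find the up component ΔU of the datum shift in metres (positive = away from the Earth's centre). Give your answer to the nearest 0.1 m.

ΔU = 428.4 m

The local up (radial) axis is (cos φ cos λ, cos φ sin λ, sin φ), giving ΔU = 255.617 + 186.285 − 13.482 = 428.42 m.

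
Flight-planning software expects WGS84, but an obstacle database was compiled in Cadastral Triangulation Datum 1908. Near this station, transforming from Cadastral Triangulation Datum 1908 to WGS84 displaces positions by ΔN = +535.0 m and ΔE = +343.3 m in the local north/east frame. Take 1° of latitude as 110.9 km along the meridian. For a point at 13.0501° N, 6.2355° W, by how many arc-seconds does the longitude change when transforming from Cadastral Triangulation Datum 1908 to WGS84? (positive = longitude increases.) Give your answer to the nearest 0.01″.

Δλ = 11.44″

At latitude 13.0501°, cos φ = 0.974173.
1° of longitude at this latitude = 110.9 × cos φ = 108.04 km, so Δλ = 343.3 / 108035.8 = 0.0031777° = 11.440″.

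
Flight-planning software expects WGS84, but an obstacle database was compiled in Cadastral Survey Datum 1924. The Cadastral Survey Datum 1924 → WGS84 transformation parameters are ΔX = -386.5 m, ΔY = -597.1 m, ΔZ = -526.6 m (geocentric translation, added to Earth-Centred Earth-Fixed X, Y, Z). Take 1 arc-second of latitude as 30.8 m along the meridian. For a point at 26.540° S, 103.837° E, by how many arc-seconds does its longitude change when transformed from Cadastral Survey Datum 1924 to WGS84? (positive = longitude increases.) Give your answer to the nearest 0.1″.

sin φ = -0.446822, cos φ = 0.894623, sin λ = 0.970980, cos λ = -0.239161.
East component: ΔE = −sin λ·ΔX + cos λ·ΔY = −(0.970980)(-386.5) + (-0.239161)(-597.1) = 518.09 m.
1° of latitude spans 3600 × 30.80 = 110880 m; at latitude φ, 1° of longitude spans that × cos φ = 99195.8 m, so Δλ = 518.09 / 99195.8 × 3600 = 18.802″.

Δλ = 18.8″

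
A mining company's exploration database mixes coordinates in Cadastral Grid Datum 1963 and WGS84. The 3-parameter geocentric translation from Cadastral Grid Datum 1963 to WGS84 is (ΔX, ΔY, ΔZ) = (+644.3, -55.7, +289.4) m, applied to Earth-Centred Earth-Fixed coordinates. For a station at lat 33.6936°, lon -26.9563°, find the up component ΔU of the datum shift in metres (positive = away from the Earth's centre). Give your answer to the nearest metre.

ΔU = 659 m

The local up (radial) axis is (cos φ cos λ, cos φ sin λ, sin φ), giving ΔU = 477.826 + 21.008 + 160.545 = 659.38 m.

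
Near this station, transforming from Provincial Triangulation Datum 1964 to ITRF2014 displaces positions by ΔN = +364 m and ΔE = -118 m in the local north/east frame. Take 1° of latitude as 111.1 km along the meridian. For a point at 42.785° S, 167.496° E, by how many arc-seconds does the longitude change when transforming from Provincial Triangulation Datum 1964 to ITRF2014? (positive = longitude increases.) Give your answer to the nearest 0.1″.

Δλ = -5.2″

At latitude -42.785°, cos φ = 0.733908.
1° of longitude at this latitude = 111.1 × cos φ = 81.54 km, so Δλ = -118.0 / 81537.1 = -0.0014472° = -5.210″.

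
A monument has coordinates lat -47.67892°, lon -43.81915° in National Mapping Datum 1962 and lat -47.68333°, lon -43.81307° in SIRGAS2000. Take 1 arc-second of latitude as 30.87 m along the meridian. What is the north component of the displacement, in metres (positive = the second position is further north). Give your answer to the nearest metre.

ΔN = -490 m

Δφ = -47.68333° − -47.67892° = -0.00441°; Δλ = -43.81307° − -43.81915° = +0.00608°.
1° of latitude = 3600 × 30.87 = 111132 m.
ΔN = Δφ × 111132 = -490.1 m; ΔE = Δλ × 111132 × cos(-47.67892°) = +0.00608 × 111132 × 0.673285 = 454.9 m.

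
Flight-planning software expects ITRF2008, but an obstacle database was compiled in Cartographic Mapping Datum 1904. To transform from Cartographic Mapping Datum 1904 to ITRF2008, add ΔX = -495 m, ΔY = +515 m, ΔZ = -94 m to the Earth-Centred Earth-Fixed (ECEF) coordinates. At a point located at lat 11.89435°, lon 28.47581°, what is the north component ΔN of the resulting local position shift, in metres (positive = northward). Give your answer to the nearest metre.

ΔN = -53 m

The local north axis is (−sin φ cos λ, −sin φ sin λ, cos φ), giving ΔN = 89.680 − 50.609 − 91.982 = -52.91 m.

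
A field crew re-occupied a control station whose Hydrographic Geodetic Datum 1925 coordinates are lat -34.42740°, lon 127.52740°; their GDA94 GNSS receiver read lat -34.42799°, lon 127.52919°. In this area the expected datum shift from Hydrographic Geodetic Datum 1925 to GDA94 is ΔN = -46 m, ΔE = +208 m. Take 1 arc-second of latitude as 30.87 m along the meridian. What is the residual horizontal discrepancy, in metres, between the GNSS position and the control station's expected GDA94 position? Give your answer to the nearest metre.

Observed coordinate differences: Δφ = -0.00059°, Δλ = +0.00179°.
Converting to metres (1° lat = 111132 m, cos φ = 0.824843): observed ΔN = -65.6 m, observed ΔE = 164.1 m.
Subtracting the expected shift leaves a residual of -65.6 − (-46) = -19.6 m north and 164.1 − (208) = -43.9 m east.
Residual distance = √((-19.6)² + (-43.9)²) = 48.1 m.

48 m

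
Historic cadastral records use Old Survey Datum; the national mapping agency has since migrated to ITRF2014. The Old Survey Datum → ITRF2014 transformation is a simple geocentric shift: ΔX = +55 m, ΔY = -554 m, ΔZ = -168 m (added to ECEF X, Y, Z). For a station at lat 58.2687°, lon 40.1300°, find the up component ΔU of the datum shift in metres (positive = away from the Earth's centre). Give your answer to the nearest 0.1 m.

ΔU = -308.6 m

At φ = 58.2687°, λ = 40.1300°: sin φ = 0.850524, cos φ = 0.525936, sin λ = 0.644524, cos λ = 0.764584.
ΔU = cos φ cos λ·ΔX + cos φ sin λ·ΔY + sin φ·ΔZ = (0.525936)(0.764584)(55) + (0.525936)(0.644524)(-554) + (0.850524)(-168) = -308.57 m.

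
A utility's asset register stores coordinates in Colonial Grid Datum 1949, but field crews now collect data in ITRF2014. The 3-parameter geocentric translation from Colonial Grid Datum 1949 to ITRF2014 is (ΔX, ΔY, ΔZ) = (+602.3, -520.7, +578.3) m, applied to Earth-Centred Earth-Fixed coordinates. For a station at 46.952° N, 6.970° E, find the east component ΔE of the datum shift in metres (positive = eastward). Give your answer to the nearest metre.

The local east axis at (φ, λ) is (−sin λ, cos λ, 0), so ΔE = −sin(6.970°)·602.3 + cos(6.970°)·(-520.7) = -589.94 m.

ΔE = -590 m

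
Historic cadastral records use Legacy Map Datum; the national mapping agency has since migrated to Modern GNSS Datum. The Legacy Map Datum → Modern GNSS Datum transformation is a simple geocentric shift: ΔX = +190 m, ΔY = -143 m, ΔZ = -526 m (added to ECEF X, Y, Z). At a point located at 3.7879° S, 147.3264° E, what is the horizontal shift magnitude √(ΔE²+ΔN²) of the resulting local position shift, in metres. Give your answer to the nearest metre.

The local east axis at (φ, λ) is (−sin λ, cos λ, 0), so ΔE = −sin(147.3264°)·190 + cos(147.3264°)·(-143) = 17.80 m.
The local north axis is (−sin φ cos λ, −sin φ sin λ, cos φ), giving ΔN = -10.566 − 5.100 − 524.851 = -540.52 m.
Horizontal magnitude = √(ΔE² + ΔN²) = √(17.80² + (-540.52)²) = 540.81 m.

541 m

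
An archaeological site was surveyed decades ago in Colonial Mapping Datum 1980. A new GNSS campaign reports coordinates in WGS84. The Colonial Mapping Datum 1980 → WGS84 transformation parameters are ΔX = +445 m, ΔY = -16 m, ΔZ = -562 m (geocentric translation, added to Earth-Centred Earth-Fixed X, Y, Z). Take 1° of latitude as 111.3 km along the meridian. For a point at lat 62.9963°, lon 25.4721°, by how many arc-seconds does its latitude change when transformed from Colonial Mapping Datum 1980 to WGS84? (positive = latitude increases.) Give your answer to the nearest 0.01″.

sin φ = 0.890977, cos φ = 0.454048, sin λ = 0.430072, cos λ = 0.902795.
North component: ΔN = −sin φ cos λ·ΔX − sin φ sin λ·ΔY + cos φ·ΔZ = −(0.890977)(0.902795)(445) − (0.890977)(0.430072)(-16) + (0.454048)(-562) = -606.99 m.
1° of latitude spans 111300 m, so Δφ = -606.99 / 111300 × 3600 = -19.633″.

Δφ = -19.63″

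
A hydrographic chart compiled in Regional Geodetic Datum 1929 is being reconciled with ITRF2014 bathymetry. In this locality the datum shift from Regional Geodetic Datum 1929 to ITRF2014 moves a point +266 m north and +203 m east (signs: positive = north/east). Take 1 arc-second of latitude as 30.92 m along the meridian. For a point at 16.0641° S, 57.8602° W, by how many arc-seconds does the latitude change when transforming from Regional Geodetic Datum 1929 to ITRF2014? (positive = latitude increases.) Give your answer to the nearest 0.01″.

Δφ = 8.60″

1″ of latitude = 30.92 m, so Δφ = 266.0 / 30.92 = 8.603″.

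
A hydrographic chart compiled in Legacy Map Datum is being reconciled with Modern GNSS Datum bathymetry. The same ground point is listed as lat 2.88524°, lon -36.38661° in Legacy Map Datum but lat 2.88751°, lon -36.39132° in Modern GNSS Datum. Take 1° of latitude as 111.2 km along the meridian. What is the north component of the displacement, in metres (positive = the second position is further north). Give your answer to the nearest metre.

Δφ = 2.88751° − 2.88524° = +0.00227°; Δλ = -36.39132° − -36.38661° = -0.00471°.
ΔN = Δφ × 111200 = 252.4 m; ΔE = Δλ × 111200 × cos(2.88524°) = -0.00471 × 111200 × 0.998732 = -523.1 m.

ΔN = 252 m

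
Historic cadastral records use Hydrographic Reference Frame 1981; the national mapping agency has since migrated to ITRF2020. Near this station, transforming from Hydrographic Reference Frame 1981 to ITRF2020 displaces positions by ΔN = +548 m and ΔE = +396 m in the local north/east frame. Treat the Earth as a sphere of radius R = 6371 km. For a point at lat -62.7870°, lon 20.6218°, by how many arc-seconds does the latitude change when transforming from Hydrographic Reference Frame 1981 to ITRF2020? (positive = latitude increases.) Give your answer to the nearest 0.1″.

Δφ = 17.7″

On a sphere of radius R, 1 rad of latitude = R, so Δφ = ΔN / R = 548.0 / 6371000 = 8.6015e-05 rad = 17.742″.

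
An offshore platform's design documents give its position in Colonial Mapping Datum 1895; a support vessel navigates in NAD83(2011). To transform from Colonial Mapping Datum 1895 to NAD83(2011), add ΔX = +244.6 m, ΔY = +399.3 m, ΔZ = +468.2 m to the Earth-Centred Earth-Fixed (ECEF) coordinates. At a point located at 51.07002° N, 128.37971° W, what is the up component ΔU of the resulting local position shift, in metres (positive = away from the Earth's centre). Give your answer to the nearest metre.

ΔU = 72 m

At φ = 51.07002°, λ = -128.37971°: sin φ = 0.777914, cos φ = 0.628370, sin λ = -0.783913, cos λ = -0.620870.
ΔU = cos φ cos λ·ΔX + cos φ sin λ·ΔY + sin φ·ΔZ = (0.628370)(-0.620870)(244.6) + (0.628370)(-0.783913)(399.3) + (0.777914)(468.2) = 72.10 m.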